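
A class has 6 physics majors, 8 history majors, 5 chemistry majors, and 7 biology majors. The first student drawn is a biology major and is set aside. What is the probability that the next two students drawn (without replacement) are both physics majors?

After the first draw, 6 of the remaining 25 students are physics majors.
P = 6/25 × 5/24 = 30/600 = 1/20.

1/20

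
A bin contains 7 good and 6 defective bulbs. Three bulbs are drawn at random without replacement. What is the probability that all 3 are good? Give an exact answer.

35/286

P = 7/13 × 6/12 × 5/11 = 210/1716 = 35/286.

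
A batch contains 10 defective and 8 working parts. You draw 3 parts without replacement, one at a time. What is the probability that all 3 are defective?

5/34

P = 10/18 × 9/17 × 8/16 = 720/4896 = 5/34.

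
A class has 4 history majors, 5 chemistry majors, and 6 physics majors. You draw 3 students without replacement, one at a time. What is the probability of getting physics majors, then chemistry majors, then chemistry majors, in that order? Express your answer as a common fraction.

Multiply the probability of each draw given the previous ones:
P = 6/15 × 5/14 × 4/13 = 120/2730 = 4/91.

4/91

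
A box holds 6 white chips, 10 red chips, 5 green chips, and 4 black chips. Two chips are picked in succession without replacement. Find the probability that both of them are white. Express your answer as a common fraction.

1/20

P(all white) = 6/25 × 5/24 = 30/600 = 1/20.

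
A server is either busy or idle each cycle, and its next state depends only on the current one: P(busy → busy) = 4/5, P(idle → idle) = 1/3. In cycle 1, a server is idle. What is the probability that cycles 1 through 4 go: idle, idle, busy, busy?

8/45

Cycle 1 is given. For each transition, use the conditional probability from the current state:
P(idle | idle) = 1/3; P(busy | idle) = 2/3; P(busy | busy) = 4/5.
P = 1/3 × 2/3 × 4/5 = 8/45.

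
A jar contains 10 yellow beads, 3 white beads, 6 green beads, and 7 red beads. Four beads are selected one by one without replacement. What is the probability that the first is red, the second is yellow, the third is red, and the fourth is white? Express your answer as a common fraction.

21/5980

Each draw changes the counts, so multiply the conditional probabilities along the sequence:
P = 7/26 × 10/25 × 6/24 × 3/23 = 1260/358800 = 21/5980.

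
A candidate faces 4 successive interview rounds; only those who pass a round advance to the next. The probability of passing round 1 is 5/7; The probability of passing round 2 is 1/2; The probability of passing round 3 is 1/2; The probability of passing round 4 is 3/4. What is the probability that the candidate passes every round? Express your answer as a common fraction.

15/112

Multiplying along the chain,
P = 5/7 × 1/2 × 1/2 × 3/4 = 15/112.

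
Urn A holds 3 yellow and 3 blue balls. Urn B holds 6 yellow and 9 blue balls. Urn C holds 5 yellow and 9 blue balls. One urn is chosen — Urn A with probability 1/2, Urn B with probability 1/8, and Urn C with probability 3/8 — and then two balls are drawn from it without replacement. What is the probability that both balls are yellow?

579/3640

From Urn A: P(both yellow) = (3/6)(2/5) = 1/5.
From Urn B: P(both yellow) = (6/15)(5/14) = 1/7.
From Urn C: P(both yellow) = (5/14)(4/13) = 10/91.
Total probability = (1/2)(1/5) + (1/8)(1/7) + (3/8)(10/91) = 579/3640.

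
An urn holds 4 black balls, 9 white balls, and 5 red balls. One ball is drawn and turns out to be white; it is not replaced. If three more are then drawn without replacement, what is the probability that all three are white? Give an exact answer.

7/85

After the first draw, 8 of the remaining 17 balls are white.
P = 8/17 × 7/16 × 6/15 = 336/4080 = 7/85.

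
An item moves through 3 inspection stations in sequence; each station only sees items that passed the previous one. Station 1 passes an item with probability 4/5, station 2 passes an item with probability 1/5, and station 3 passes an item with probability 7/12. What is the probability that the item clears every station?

The events are sequential, so multiply the conditional probabilities:
P = 4/5 × 1/5 × 7/12 = 28/300 = 7/75.

7/75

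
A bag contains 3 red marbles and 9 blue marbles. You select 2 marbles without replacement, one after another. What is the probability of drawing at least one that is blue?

21/22

P(no blue) = 3/12 × 2/11 = 6/132 = 1/22.
P(at least one) = 1 − 1/22 = 21/22.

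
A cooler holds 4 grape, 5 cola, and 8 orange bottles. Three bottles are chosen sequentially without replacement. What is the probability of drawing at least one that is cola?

P(no cola) = 12/17 × 11/16 × 10/15 = 1320/4080 = 11/34.
P(at least one) = 1 − 11/34 = 23/34.

23/34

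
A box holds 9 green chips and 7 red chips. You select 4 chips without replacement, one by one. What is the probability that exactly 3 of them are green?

21/65

One ordering (green drawn first) has probability 9/16 × 8/15 × 7/14 × 7/13 = 3528/43680 = 21/260.
There are C(4,3) = 4 such orderings, each equally likely, so P = 4 × 21/260 = 21/65.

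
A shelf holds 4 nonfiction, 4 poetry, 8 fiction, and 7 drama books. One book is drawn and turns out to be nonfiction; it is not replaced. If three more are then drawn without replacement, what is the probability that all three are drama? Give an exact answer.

With the first book removed, 7 drama remain out of 22.
P = 7/22 × 6/21 × 5/20 = 210/9240 = 1/44.

1/44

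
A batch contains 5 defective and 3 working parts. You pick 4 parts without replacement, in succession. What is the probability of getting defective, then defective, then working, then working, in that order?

Each draw changes the counts, so multiply the conditional probabilities along the sequence:
P = 5/8 × 4/7 × 3/6 × 2/5 = 120/1680 = 1/14.

1/14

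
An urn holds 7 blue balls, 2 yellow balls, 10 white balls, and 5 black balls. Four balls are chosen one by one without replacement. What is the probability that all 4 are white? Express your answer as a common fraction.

P = 10/24 × 9/23 × 8/22 × 7/21 = 5040/255024 = 5/253.

5/253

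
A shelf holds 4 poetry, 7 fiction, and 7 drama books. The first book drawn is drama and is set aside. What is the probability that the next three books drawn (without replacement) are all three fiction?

After the first draw, 7 of the remaining 17 books are fiction.
P = 7/17 × 6/16 × 5/15 = 210/4080 = 7/136.

7/136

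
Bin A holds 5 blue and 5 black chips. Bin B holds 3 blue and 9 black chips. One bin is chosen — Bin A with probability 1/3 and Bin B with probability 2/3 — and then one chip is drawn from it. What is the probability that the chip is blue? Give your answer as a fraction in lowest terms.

1/3

From Bin A: P(blue) = 5/10.
From Bin B: P(blue) = 3/12.
Total probability = (1/3)(5/10) + (2/3)(3/12) = 1/3.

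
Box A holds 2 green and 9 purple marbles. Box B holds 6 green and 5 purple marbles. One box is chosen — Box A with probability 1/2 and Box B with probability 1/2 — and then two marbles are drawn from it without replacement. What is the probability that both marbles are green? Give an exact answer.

From Box A: P(both green) = (2/11)(1/10) = 1/55.
From Box B: P(both green) = (6/11)(5/10) = 3/11.
Total probability = (1/2)(1/55) + (1/2)(3/11) = 8/55.

8/55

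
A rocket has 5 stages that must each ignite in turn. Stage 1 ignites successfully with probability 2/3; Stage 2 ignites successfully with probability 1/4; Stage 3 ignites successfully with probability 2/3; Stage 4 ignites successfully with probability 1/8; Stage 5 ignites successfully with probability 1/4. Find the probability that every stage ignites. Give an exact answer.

1/288

Each stage is reached only if all earlier stages succeed, so
P = 2/3 × 1/4 × 2/3 × 1/8 × 1/4 = 4/1152 = 1/288.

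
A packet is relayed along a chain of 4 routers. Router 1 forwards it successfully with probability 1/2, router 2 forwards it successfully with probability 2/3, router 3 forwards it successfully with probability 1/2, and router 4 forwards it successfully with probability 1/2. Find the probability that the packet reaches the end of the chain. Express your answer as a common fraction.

Multiplying along the chain,
P = 1/2 × 2/3 × 1/2 × 1/2 = 2/24 = 1/12.

1/12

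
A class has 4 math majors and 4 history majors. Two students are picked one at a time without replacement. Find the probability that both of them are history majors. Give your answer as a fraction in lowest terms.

3/14

P = 4/8 × 3/7 = 12/56 = 3/14.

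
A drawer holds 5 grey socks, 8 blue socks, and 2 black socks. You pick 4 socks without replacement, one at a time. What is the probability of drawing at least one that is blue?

38/39

P(no blue) = 7/15 × 6/14 × 5/13 × 4/12 = 840/32760 = 1/39.
P(at least one) = 1 − 1/39 = 38/39.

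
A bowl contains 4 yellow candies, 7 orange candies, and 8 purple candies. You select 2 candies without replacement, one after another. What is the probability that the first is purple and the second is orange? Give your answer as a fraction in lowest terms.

Each draw changes the counts, so multiply the conditional probabilities along the sequence:
P = 8/19 × 7/18 = 56/342 = 28/171.

28/171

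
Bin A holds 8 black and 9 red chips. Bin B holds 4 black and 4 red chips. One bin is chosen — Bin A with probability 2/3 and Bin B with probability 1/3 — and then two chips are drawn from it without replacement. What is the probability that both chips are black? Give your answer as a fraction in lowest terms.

From Bin A: P(both black) = (8/17)(7/16) = 7/34.
From Bin B: P(both black) = (4/8)(3/7) = 3/14.
Total probability = (2/3)(7/34) + (1/3)(3/14) = 149/714.

149/714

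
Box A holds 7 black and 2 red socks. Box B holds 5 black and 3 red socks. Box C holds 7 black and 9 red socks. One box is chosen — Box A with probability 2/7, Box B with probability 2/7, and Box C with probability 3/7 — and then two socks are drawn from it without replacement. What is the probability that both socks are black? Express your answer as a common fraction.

From Box A: P(both black) = (7/9)(6/8) = 7/12.
From Box B: P(both black) = (5/8)(4/7) = 5/14.
From Box C: P(both black) = (7/16)(6/15) = 7/40.
Total probability = (2/7)(7/12) + (2/7)(5/14) + (3/7)(7/40) = 2021/5880.

2021/5880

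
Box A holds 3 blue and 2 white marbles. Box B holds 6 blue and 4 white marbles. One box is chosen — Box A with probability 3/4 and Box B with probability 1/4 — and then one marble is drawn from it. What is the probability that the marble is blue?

From Box A: P(blue) = 3/5.
From Box B: P(blue) = 6/10.
Total probability = (3/4)(3/5) + (1/4)(6/10) = 3/5.

3/5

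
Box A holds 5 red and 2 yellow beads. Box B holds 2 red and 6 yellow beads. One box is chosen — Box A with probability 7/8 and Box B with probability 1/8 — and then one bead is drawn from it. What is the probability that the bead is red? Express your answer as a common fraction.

21/32

From Box A: P(red) = 5/7.
From Box B: P(red) = 2/8.
Total probability = (7/8)(5/7) + (1/8)(2/8) = 21/32.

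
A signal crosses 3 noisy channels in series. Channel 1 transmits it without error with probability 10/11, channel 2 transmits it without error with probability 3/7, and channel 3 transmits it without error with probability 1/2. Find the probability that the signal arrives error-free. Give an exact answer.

15/77

Each stage is reached only if all earlier stages succeed, so
P = 10/11 × 3/7 × 1/2 = 30/154 = 15/77.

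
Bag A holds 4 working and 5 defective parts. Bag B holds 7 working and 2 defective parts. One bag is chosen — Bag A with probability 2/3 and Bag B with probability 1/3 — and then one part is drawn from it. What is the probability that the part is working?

5/9

From Bag A: P(working) = 4/9.
From Bag B: P(working) = 7/9.
Total probability = (2/3)(4/9) + (1/3)(7/9) = 5/9.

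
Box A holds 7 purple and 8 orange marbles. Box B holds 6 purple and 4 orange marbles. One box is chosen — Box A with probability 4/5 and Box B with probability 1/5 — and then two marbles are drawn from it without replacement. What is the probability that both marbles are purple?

17/75

From Box A: P(both purple) = (7/15)(6/14) = 1/5.
From Box B: P(both purple) = (6/10)(5/9) = 1/3.
Total probability = (4/5)(1/5) + (1/5)(1/3) = 17/75.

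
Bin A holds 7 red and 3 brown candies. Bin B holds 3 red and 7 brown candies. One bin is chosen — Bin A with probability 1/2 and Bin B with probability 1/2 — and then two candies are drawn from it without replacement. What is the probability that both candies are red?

4/15

From Bin A: P(both red) = (7/10)(6/9) = 7/15.
From Bin B: P(both red) = (3/10)(2/9) = 1/15.
Total probability = (1/2)(7/15) + (1/2)(1/15) = 4/15.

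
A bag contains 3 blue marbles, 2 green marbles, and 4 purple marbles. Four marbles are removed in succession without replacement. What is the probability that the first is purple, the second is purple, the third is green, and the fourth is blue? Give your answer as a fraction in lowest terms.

1/42

Multiply the probability of each draw given the previous ones:
P = 4/9 × 3/8 × 2/7 × 3/6 = 72/3024 = 1/42.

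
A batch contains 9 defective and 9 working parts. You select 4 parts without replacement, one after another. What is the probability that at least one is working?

163/170

P(no working) = 9/18 × 8/17 × 7/16 × 6/15 = 3024/73440 = 7/170.
P(at least one) = 1 − 7/170 = 163/170.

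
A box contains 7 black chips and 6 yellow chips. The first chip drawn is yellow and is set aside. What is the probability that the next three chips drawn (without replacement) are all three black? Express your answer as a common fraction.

7/44

After the first draw, 7 of the remaining 12 chips are black.
P = 7/12 × 6/11 × 5/10 = 210/1320 = 7/44.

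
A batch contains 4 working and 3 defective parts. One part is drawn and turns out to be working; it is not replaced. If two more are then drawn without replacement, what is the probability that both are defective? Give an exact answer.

After the first draw, 3 of the remaining 6 parts are defective.
P = 3/6 × 2/5 = 6/30 = 1/5.

1/5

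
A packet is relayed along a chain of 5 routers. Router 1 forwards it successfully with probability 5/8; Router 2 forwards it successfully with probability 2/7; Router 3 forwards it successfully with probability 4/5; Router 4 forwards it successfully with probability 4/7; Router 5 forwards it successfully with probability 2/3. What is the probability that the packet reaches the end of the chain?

Multiplying along the chain,
P = 5/8 × 2/7 × 4/5 × 4/7 × 2/3 = 320/5880 = 8/147.

8/147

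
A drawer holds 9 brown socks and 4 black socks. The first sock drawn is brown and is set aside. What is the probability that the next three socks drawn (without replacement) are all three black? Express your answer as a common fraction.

After the first draw, 4 of the remaining 12 socks are black.
P = 4/12 × 3/11 × 2/10 = 24/1320 = 1/55.

1/55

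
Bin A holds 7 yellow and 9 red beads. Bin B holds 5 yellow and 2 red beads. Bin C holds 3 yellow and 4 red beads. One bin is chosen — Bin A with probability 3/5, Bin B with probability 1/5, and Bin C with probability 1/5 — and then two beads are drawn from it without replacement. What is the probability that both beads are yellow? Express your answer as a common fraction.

From Bin A: P(both yellow) = (7/16)(6/15) = 7/40.
From Bin B: P(both yellow) = (5/7)(4/6) = 10/21.
From Bin C: P(both yellow) = (3/7)(2/6) = 1/7.
Total probability = (3/5)(7/40) + (1/5)(10/21) + (1/5)(1/7) = 961/4200.

961/4200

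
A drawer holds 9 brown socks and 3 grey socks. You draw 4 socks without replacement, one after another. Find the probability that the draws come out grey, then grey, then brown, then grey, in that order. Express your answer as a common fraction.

1/220

Each draw changes the counts, so multiply the conditional probabilities along the sequence:
P = 3/12 × 2/11 × 9/10 × 1/9 = 54/11880 = 1/220.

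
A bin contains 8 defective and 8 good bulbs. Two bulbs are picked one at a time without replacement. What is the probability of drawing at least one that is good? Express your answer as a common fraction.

23/30

P(no good) = 8/16 × 7/15 = 56/240 = 7/30.
P(at least one) = 1 − 7/30 = 23/30.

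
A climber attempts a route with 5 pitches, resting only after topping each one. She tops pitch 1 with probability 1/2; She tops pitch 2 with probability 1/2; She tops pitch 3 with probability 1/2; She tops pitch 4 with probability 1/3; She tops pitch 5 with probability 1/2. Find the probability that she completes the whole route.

1/48

Multiplying along the chain,
P = 1/2 × 1/2 × 1/2 × 1/3 × 1/2 = 1/48.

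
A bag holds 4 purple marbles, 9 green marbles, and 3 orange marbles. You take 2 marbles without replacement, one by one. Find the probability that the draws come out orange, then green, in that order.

9/80

Multiply the probability of each draw given the previous ones:
P = 3/16 × 9/15 = 27/240 = 9/80.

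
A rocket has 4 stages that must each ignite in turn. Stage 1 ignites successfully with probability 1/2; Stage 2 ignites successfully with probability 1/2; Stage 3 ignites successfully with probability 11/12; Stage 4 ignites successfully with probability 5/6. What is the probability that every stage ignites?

The events are sequential, so multiply the conditional probabilities:
P = 1/2 × 1/2 × 11/12 × 5/6 = 55/288.

55/288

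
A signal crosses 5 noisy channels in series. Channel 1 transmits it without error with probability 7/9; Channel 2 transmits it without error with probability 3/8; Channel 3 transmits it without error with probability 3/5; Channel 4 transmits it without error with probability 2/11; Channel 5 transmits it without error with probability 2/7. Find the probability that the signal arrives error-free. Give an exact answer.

1/110

The events are sequential, so multiply the conditional probabilities:
P = 7/9 × 3/8 × 3/5 × 2/11 × 2/7 = 252/27720 = 1/110.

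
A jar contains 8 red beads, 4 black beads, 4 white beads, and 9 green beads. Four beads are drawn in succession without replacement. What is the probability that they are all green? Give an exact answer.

P = 9/25 × 8/24 × 7/23 × 6/22 = 3024/303600 = 63/6325.

63/6325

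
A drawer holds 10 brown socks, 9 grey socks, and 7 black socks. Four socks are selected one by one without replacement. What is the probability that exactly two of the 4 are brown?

108/299

One ordering (brown drawn first) has probability 10/26 × 9/25 × 16/24 × 15/23 = 21600/358800 = 18/299.
There are C(4,2) = 6 such orderings, each equally likely, so P = 6 × 18/299 = 108/299.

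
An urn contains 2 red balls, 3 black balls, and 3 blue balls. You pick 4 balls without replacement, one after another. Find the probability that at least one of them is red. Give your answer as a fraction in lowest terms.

P(no red) = 6/8 × 5/7 × 4/6 × 3/5 = 360/1680 = 3/14.
P(at least one) = 1 − 3/14 = 11/14.

11/14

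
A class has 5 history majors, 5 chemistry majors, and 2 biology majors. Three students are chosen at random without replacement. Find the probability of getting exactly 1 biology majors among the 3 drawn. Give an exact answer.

9/22

One ordering (a biology major drawn first) has probability 2/12 × 10/11 × 9/10 = 180/1320 = 3/22.
There are C(3,1) = 3 such orderings, each equally likely, so P = 3 × 3/22 = 9/22.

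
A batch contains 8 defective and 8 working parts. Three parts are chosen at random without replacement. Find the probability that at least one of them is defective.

P(no defective) = 8/16 × 7/15 × 6/14 = 336/3360 = 1/10.
P(at least one) = 1 − 1/10 = 9/10.

9/10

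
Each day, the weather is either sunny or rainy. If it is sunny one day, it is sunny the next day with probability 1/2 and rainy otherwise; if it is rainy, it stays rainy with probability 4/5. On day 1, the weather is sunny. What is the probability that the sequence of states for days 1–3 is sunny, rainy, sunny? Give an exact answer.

1/10

Day 1 is given. For each transition, use the conditional probability from the current state:
P(rainy | sunny) = 1/2; P(sunny | rainy) = 1/5.
P = 1/2 × 1/5 = 1/10.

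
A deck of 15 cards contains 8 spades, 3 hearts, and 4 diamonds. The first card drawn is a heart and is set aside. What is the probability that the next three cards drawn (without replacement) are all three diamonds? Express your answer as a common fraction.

With the first card removed, 4 diamonds remain out of 14.
P = 4/14 × 3/13 × 2/12 = 24/2184 = 1/91.

1/91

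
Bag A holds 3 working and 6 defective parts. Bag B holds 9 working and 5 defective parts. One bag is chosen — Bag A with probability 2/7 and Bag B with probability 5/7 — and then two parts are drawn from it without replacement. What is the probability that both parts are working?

From Bag A: P(both working) = (3/9)(2/8) = 1/12.
From Bag B: P(both working) = (9/14)(8/13) = 36/91.
Total probability = (2/7)(1/12) + (5/7)(36/91) = 1171/3822.

1171/3822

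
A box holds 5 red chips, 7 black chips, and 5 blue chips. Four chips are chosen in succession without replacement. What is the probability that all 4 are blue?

P(all blue) = 5/17 × 4/16 × 3/15 × 2/14 = 120/57120 = 1/476.

1/476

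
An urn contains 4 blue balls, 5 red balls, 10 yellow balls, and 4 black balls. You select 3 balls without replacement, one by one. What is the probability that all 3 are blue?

4/1771

P = 4/23 × 3/22 × 2/21 = 24/10626 = 4/1771.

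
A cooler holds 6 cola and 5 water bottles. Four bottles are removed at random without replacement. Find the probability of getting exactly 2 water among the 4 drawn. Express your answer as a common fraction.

One ordering (water drawn first) has probability 5/11 × 4/10 × 6/9 × 5/8 = 600/7920 = 5/66.
There are C(4,2) = 6 such orderings, each equally likely, so P = 6 × 5/66 = 5/11.

5/11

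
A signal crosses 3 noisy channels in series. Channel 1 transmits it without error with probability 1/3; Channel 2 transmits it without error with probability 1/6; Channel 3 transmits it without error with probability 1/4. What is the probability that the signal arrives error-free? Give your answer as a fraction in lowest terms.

Multiplying along the chain,
P = 1/3 × 1/6 × 1/4 = 1/72.

1/72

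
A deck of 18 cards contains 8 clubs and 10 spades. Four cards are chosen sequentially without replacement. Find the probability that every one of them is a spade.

7/102

P = 10/18 × 9/17 × 8/16 × 7/15 = 5040/73440 = 7/102.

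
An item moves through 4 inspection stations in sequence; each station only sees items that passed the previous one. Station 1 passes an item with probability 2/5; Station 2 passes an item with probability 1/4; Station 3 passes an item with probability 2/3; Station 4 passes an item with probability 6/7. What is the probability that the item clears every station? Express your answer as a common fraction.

The events are sequential, so multiply the conditional probabilities:
P = 2/5 × 1/4 × 2/3 × 6/7 = 24/420 = 2/35.

2/35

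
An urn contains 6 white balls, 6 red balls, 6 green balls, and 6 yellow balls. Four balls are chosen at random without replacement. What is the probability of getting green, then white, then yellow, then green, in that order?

15/3542

Multiply the probability of each draw given the previous ones:
P = 6/24 × 6/23 × 6/22 × 5/21 = 1080/255024 = 15/3542.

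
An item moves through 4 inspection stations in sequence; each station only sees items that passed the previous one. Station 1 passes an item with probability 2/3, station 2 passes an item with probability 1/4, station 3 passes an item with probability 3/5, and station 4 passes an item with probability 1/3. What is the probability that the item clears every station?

Multiplying along the chain,
P = 2/3 × 1/4 × 3/5 × 1/3 = 6/180 = 1/30.

1/30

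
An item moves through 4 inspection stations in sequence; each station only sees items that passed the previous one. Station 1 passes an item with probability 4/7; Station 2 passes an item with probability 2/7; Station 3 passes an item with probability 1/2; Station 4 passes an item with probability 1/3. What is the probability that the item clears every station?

4/147

Multiplying along the chain,
P = 4/7 × 2/7 × 1/2 × 1/3 = 8/294 = 4/147.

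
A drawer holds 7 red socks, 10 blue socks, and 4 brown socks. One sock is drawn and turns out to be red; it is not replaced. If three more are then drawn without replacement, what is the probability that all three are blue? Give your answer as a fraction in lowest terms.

2/19

With the first sock removed, 10 blue remain out of 20.
P = 10/20 × 9/19 × 8/18 = 720/6840 = 2/19.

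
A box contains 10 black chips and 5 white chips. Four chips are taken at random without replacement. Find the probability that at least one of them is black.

P(no black) = 5/15 × 4/14 × 3/13 × 2/12 = 120/32760 = 1/273.
P(at least one) = 1 − 1/273 = 272/273.

272/273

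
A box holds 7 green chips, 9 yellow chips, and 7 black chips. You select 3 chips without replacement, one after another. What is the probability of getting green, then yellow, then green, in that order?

9/253

Chain rule:
P = 7/23 × 9/22 × 6/21 = 378/10626 = 9/253.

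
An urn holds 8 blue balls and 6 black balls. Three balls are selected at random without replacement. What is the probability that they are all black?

5/91

P(every draw is black) = 6/14 × 5/13 × 4/12 = 120/2184 = 5/91.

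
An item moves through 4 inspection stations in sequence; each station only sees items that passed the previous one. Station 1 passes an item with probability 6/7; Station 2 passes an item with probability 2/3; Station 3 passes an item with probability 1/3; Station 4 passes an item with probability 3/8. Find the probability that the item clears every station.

1/14

Each stage is reached only if all earlier stages succeed, so
P = 6/7 × 2/3 × 1/3 × 3/8 = 36/504 = 1/14.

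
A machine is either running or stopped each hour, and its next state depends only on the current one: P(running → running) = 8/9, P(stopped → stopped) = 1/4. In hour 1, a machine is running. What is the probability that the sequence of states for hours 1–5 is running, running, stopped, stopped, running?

1/54

Hour 1 is given. For each transition, use the conditional probability from the current state:
P(running | running) = 8/9; P(stopped | running) = 1/9; P(stopped | stopped) = 1/4; P(running | stopped) = 3/4.
P = 8/9 × 1/9 × 1/4 × 3/4 = 24/1296 = 1/54.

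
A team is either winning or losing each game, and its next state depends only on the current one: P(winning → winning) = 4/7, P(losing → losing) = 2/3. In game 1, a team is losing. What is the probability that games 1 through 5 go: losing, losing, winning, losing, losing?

Game 1 is given. For each transition, use the conditional probability from the current state:
P(losing | losing) = 2/3; P(winning | losing) = 1/3; P(losing | winning) = 3/7; P(losing | losing) = 2/3.
P = 2/3 × 1/3 × 3/7 × 2/3 = 12/189 = 4/63.

4/63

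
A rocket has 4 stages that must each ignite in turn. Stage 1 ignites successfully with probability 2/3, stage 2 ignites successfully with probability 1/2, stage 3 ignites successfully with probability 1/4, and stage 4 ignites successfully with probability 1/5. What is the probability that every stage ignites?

1/60

Multiplying along the chain,
P = 2/3 × 1/2 × 1/4 × 1/5 = 2/120 = 1/60.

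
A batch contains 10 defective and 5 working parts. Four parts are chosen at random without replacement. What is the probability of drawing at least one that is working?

11/13

P(no working) = 10/15 × 9/14 × 8/13 × 7/12 = 5040/32760 = 2/13.
P(at least one) = 1 − 2/13 = 11/13.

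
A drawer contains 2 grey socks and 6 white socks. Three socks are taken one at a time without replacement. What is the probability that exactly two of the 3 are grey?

3/28

One ordering (grey drawn first) has probability 2/8 × 1/7 × 6/6 = 12/336 = 1/28.
There are C(3,2) = 3 such orderings, each equally likely, so P = 3 × 1/28 = 3/28.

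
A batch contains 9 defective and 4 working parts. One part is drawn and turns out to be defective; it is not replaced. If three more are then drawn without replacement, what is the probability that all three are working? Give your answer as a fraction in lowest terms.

With the first part removed, 4 working remain out of 12.
P = 4/12 × 3/11 × 2/10 = 24/1320 = 1/55.

1/55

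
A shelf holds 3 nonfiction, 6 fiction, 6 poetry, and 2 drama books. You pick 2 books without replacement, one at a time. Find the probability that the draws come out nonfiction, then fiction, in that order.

Multiply the probability of each draw given the previous ones:
P = 3/17 × 6/16 = 18/272 = 9/136.

9/136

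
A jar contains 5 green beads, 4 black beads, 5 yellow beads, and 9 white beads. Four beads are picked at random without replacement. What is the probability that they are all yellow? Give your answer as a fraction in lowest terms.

P = 5/23 × 4/22 × 3/21 × 2/20 = 120/212520 = 1/1771.

1/1771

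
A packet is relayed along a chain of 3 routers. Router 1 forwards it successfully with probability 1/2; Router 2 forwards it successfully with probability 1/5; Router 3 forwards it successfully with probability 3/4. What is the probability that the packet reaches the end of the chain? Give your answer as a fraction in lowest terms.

3/40

The events are sequential, so multiply the conditional probabilities:
P = 1/2 × 1/5 × 3/4 = 3/40.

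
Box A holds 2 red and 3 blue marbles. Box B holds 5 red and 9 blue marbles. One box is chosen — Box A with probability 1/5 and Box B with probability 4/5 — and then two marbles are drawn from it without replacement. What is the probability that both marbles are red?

From Box A: P(both red) = (2/5)(1/4) = 1/10.
From Box B: P(both red) = (5/14)(4/13) = 10/91.
Total probability = (1/5)(1/10) + (4/5)(10/91) = 491/4550.

491/4550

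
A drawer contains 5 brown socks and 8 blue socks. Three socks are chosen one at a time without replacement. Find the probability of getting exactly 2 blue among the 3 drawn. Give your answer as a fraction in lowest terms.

70/143

One ordering (blue drawn first) has probability 8/13 × 7/12 × 5/11 = 280/1716 = 70/429.
There are C(3,2) = 3 such orderings, each equally likely, so P = 3 × 70/429 = 70/143.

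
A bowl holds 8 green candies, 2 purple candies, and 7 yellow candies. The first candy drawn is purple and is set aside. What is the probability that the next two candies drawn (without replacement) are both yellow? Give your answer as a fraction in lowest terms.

After the first draw, 7 of the remaining 16 candies are yellow.
P = 7/16 × 6/15 = 42/240 = 7/40.

7/40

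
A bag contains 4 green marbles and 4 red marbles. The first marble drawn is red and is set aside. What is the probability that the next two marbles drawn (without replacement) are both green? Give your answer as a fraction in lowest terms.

After the first draw, 4 of the remaining 7 marbles are green.
P = 4/7 × 3/6 = 12/42 = 2/7.

2/7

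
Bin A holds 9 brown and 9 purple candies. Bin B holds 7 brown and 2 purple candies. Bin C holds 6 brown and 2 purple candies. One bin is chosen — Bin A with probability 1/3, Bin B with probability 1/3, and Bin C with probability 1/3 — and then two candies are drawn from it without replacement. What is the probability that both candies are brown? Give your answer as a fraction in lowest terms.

967/2142

From Bin A: P(both brown) = (9/18)(8/17) = 4/17.
From Bin B: P(both brown) = (7/9)(6/8) = 7/12.
From Bin C: P(both brown) = (6/8)(5/7) = 15/28.
Total probability = (1/3)(4/17) + (1/3)(7/12) + (1/3)(15/28) = 967/2142.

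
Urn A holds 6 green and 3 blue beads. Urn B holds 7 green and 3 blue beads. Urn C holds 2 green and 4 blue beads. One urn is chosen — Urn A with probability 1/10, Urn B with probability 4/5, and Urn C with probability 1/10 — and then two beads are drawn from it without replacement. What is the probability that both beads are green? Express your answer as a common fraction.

From Urn A: P(both green) = (6/9)(5/8) = 5/12.
From Urn B: P(both green) = (7/10)(6/9) = 7/15.
From Urn C: P(both green) = (2/6)(1/5) = 1/15.
Total probability = (1/10)(5/12) + (4/5)(7/15) + (1/10)(1/15) = 253/600.

253/600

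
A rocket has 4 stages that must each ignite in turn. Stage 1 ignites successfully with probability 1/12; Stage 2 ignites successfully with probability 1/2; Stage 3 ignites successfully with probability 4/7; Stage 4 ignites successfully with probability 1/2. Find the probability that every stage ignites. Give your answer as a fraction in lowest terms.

1/84

Each stage is reached only if all earlier stages succeed, so
P = 1/12 × 1/2 × 4/7 × 1/2 = 4/336 = 1/84.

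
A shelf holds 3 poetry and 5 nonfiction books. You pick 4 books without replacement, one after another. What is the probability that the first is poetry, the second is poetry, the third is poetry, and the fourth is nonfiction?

Chain rule:
P = 3/8 × 2/7 × 1/6 × 5/5 = 30/1680 = 1/56.

1/56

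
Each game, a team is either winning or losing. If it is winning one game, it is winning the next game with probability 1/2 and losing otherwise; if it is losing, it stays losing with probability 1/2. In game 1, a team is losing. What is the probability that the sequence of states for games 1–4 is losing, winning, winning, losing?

Game 1 is given. For each transition, use the conditional probability from the current state:
P(winning | losing) = 1/2; P(winning | winning) = 1/2; P(losing | winning) = 1/2.
P = 1/2 × 1/2 × 1/2 = 1/8.

1/8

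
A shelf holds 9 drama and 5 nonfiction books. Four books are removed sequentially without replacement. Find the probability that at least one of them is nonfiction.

P(no nonfiction) = 9/14 × 8/13 × 7/12 × 6/11 = 3024/24024 = 18/143.
P(at least one) = 1 − 18/143 = 125/143.

125/143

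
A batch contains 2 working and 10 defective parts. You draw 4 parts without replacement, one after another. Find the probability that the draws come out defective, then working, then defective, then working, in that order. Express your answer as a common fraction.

1/66

Chain rule:
P = 10/12 × 2/11 × 9/10 × 1/9 = 180/11880 = 1/66.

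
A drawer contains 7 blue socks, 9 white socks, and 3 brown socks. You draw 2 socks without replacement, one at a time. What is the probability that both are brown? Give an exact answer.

1/57

P(every draw is brown) = 3/19 × 2/18 = 6/342 = 1/57.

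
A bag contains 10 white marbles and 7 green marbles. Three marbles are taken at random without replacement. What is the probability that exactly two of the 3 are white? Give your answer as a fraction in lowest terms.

63/136

One ordering (white drawn first) has probability 10/17 × 9/16 × 7/15 = 630/4080 = 21/136.
There are C(3,2) = 3 such orderings, each equally likely, so P = 3 × 21/136 = 63/136.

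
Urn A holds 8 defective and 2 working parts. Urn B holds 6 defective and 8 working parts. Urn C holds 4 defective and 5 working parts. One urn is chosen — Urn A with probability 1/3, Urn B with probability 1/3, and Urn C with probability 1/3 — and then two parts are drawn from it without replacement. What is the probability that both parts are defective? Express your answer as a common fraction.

7811/24570

From Urn A: P(both defective) = (8/10)(7/9) = 28/45.
From Urn B: P(both defective) = (6/14)(5/13) = 15/91.
From Urn C: P(both defective) = (4/9)(3/8) = 1/6.
Total probability = (1/3)(28/45) + (1/3)(15/91) + (1/3)(1/6) = 7811/24570.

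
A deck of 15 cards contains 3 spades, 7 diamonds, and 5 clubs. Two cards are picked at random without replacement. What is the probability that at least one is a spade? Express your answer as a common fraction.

P(no spades) = 12/15 × 11/14 = 132/210 = 22/35.
P(at least one) = 1 − 22/35 = 13/35.

13/35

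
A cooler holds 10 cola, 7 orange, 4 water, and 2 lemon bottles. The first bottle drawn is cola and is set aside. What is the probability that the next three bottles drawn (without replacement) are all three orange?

1/44

With the first bottle removed, 7 orange remain out of 22.
P = 7/22 × 6/21 × 5/20 = 210/9240 = 1/44.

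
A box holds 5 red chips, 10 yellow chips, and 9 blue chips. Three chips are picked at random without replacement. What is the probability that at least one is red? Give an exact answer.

1055/2024

P(no red) = 19/24 × 18/23 × 17/22 = 5814/12144 = 969/2024.
P(at least one) = 1 − 969/2024 = 1055/2024.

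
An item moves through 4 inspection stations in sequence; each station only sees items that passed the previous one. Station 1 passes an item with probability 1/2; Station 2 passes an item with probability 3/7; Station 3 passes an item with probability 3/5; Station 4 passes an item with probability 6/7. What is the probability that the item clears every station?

27/245

Multiplying along the chain,
P = 1/2 × 3/7 × 3/5 × 6/7 = 54/490 = 27/245.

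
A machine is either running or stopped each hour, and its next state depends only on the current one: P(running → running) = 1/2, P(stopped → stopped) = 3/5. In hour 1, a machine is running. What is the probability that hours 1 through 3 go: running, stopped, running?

1/5

Hour 1 is given. For each transition, use the conditional probability from the current state:
P(stopped | running) = 1/2; P(running | stopped) = 2/5.
P = 1/2 × 2/5 = 2/10 = 1/5.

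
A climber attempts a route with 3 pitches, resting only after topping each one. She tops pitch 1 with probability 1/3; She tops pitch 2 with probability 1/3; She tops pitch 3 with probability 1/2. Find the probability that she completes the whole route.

1/18

Multiplying along the chain,
P = 1/3 × 1/3 × 1/2 = 1/18.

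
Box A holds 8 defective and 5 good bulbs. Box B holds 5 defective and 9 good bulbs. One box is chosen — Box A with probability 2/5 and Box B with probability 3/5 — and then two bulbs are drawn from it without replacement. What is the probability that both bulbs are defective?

22/105

From Box A: P(both defective) = (8/13)(7/12) = 14/39.
From Box B: P(both defective) = (5/14)(4/13) = 10/91.
Total probability = (2/5)(14/39) + (3/5)(10/91) = 22/105.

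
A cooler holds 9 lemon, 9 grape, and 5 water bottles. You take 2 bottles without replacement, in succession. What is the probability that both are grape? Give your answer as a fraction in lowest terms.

P = 9/23 × 8/22 = 72/506 = 36/253.

36/253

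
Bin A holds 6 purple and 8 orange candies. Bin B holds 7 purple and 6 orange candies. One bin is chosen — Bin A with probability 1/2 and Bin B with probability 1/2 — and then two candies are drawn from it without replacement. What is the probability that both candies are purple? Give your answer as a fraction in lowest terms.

From Bin A: P(both purple) = (6/14)(5/13) = 15/91.
From Bin B: P(both purple) = (7/13)(6/12) = 7/26.
Total probability = (1/2)(15/91) + (1/2)(7/26) = 79/364.

79/364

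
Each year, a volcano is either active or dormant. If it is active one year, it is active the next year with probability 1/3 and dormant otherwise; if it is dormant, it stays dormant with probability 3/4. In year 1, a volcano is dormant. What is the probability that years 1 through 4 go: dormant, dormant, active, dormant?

Year 1 is given. For each transition, use the conditional probability from the current state:
P(dormant | dormant) = 3/4; P(active | dormant) = 1/4; P(dormant | active) = 2/3.
P = 3/4 × 1/4 × 2/3 = 6/48 = 1/8.

1/8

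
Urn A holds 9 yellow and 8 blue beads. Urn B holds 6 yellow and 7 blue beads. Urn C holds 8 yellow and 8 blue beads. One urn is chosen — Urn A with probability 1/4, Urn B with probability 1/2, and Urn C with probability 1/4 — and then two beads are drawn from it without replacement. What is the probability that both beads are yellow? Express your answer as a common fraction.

From Urn A: P(both yellow) = (9/17)(8/16) = 9/34.
From Urn B: P(both yellow) = (6/13)(5/12) = 5/26.
From Urn C: P(both yellow) = (8/16)(7/15) = 7/30.
Total probability = (1/4)(9/34) + (1/2)(5/26) + (1/4)(7/30) = 1463/6630.

1463/6630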